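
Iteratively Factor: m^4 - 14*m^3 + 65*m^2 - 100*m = (m - 5)*(m^3 - 9*m^2 + 20*m) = (m - 5)^2*(m^2 - 4*m) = m*(m - 5)^2*(m - 4)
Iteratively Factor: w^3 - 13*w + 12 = (w - 1)*(w^2 + w - 12) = (w - 1)*(w + 4)*(w - 3)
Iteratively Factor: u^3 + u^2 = (u + 1)*(u^2) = u*(u + 1)*(u)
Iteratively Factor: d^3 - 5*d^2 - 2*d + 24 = (d + 2)*(d^2 - 7*d + 12) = (d - 4)*(d + 2)*(d - 3)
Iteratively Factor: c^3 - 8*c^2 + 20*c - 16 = (c - 2)*(c^2 - 6*c + 8) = (c - 4)*(c - 2)*(c - 2)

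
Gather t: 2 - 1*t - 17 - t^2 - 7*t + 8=-t^2 - 8*t - 7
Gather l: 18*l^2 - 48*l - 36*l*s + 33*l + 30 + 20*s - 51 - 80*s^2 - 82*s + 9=18*l^2 + l*(-36*s - 15) - 80*s^2 - 62*s - 12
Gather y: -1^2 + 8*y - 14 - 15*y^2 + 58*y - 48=-15*y^2 + 66*y - 63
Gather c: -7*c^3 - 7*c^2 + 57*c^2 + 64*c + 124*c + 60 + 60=-7*c^3 + 50*c^2 + 188*c + 120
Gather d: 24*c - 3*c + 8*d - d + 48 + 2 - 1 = 21*c + 7*d + 49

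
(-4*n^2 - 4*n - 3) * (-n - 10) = 4*n^3 + 44*n^2 + 43*n + 30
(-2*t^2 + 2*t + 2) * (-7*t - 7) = 14*t^3 - 28*t - 14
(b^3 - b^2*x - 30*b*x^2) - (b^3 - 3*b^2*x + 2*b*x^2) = 2*b^2*x - 32*b*x^2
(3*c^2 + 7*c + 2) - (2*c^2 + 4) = c^2 + 7*c - 2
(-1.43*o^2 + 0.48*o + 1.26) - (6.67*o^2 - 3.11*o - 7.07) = -8.1*o^2 + 3.59*o + 8.33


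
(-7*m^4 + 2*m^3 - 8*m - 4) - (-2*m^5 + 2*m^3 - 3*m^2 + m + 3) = 2*m^5 - 7*m^4 + 3*m^2 - 9*m - 7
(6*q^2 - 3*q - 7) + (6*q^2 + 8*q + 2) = 12*q^2 + 5*q - 5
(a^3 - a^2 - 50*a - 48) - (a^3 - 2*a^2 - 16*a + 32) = a^2 - 34*a - 80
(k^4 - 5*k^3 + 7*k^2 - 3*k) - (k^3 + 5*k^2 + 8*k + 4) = k^4 - 6*k^3 + 2*k^2 - 11*k - 4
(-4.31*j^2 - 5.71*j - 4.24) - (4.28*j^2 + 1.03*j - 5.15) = -8.59*j^2 - 6.74*j + 0.91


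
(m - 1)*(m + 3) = m^2 + 2*m - 3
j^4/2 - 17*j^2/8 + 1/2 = (j/2 + 1)*(j - 2)*(j - 1/2)*(j + 1/2)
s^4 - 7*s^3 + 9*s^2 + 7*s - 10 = (s - 5)*(s - 2)*(s - 1)*(s + 1)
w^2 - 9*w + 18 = (w - 6)*(w - 3)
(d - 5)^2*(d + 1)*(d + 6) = d^4 - 3*d^3 - 39*d^2 + 115*d + 150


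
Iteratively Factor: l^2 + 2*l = (l)*(l + 2)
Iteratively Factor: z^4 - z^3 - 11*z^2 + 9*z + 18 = (z - 3)*(z^3 + 2*z^2 - 5*z - 6) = (z - 3)*(z + 3)*(z^2 - z - 2) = (z - 3)*(z + 1)*(z + 3)*(z - 2)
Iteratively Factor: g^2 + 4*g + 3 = (g + 3)*(g + 1)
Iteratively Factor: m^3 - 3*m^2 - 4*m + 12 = (m + 2)*(m^2 - 5*m + 6) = (m - 2)*(m + 2)*(m - 3)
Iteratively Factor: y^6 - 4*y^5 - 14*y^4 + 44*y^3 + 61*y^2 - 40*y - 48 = (y - 4)*(y^5 - 14*y^3 - 12*y^2 + 13*y + 12) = (y - 4)*(y - 1)*(y^4 + y^3 - 13*y^2 - 25*y - 12) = (y - 4)^2*(y - 1)*(y^3 + 5*y^2 + 7*y + 3) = (y - 4)^2*(y - 1)*(y + 1)*(y^2 + 4*y + 3) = (y - 4)^2*(y - 1)*(y + 1)*(y + 3)*(y + 1)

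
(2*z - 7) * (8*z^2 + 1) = 16*z^3 - 56*z^2 + 2*z - 7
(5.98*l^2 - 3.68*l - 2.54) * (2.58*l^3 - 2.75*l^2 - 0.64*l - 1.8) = 15.4284*l^5 - 25.9394*l^4 - 0.260400000000001*l^3 - 1.4238*l^2 + 8.2496*l + 4.572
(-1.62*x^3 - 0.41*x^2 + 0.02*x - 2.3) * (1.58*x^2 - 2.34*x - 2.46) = -2.5596*x^5 + 3.143*x^4 + 4.9762*x^3 - 2.6722*x^2 + 5.3328*x + 5.658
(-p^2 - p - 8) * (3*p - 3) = -3*p^3 - 21*p + 24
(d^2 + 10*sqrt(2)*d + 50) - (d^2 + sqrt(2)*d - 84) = 9*sqrt(2)*d + 134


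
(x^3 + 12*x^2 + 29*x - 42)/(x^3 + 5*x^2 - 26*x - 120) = (x^2 + 6*x - 7)/(x^2 - x - 20)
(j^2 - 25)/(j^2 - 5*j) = (j + 5)/j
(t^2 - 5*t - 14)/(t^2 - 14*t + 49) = (t + 2)/(t - 7)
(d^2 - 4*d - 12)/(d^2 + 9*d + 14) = (d - 6)/(d + 7)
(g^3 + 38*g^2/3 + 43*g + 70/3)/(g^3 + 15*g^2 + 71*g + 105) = (g + 2/3)/(g + 3)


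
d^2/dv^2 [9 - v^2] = -2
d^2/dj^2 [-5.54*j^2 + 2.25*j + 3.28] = -11.0800000000000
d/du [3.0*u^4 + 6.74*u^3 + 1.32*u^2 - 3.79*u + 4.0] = 12.0*u^3 + 20.22*u^2 + 2.64*u - 3.79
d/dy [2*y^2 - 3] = 4*y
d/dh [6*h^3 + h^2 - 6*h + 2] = 18*h^2 + 2*h - 6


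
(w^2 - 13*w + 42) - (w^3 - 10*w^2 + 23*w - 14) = -w^3 + 11*w^2 - 36*w + 56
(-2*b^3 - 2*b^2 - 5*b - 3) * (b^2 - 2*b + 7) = -2*b^5 + 2*b^4 - 15*b^3 - 7*b^2 - 29*b - 21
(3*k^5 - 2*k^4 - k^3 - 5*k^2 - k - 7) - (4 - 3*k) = 3*k^5 - 2*k^4 - k^3 - 5*k^2 + 2*k - 11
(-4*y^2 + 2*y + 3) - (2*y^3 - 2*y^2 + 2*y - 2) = -2*y^3 - 2*y^2 + 5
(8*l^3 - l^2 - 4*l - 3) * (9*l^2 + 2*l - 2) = 72*l^5 + 7*l^4 - 54*l^3 - 33*l^2 + 2*l + 6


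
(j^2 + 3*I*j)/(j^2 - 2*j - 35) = j*(j + 3*I)/(j^2 - 2*j - 35)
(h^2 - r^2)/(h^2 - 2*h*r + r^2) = (-h - r)/(-h + r)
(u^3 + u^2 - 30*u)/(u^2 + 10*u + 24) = u*(u - 5)/(u + 4)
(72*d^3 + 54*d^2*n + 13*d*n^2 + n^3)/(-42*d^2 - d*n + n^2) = (-12*d^2 - 7*d*n - n^2)/(7*d - n)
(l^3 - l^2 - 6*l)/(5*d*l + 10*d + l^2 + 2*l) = l*(l - 3)/(5*d + l)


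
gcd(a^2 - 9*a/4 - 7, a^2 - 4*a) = a - 4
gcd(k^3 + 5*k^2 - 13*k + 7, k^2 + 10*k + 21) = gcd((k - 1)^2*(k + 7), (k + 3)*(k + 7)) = k + 7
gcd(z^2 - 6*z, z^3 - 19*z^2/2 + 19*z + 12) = z - 6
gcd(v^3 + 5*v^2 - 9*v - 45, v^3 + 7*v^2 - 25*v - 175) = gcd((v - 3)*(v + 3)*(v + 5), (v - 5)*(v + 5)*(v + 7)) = v + 5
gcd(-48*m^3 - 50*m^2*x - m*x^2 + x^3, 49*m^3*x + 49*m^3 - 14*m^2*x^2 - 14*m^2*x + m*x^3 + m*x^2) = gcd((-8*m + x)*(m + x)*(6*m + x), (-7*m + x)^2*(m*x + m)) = 1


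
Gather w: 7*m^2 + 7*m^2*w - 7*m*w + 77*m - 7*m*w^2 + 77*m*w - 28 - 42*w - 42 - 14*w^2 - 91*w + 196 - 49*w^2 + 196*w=7*m^2 + 77*m + w^2*(-7*m - 63) + w*(7*m^2 + 70*m + 63) + 126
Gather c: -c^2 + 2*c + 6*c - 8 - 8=-c^2 + 8*c - 16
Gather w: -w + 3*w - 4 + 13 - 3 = 2*w + 6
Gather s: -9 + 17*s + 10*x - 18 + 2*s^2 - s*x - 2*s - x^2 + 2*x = 2*s^2 + s*(15 - x) - x^2 + 12*x - 27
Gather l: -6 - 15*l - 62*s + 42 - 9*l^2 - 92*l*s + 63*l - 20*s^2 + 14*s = -9*l^2 + l*(48 - 92*s) - 20*s^2 - 48*s + 36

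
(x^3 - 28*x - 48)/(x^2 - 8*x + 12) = (x^2 + 6*x + 8)/(x - 2)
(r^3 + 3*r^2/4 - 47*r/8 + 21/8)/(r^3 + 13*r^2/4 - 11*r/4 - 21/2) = (r - 1/2)/(r + 2)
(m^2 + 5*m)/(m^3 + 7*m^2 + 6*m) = (m + 5)/(m^2 + 7*m + 6)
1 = 1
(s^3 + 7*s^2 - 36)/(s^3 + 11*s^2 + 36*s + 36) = (s - 2)/(s + 2)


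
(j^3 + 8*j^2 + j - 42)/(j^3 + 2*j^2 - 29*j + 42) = (j + 3)/(j - 3)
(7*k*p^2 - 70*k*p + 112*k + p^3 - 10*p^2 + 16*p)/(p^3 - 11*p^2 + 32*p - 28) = (7*k*p - 56*k + p^2 - 8*p)/(p^2 - 9*p + 14)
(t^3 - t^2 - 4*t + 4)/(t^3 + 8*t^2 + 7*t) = (t^3 - t^2 - 4*t + 4)/(t*(t^2 + 8*t + 7))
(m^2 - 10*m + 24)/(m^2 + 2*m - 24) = (m - 6)/(m + 6)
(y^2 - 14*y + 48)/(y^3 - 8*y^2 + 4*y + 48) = (y - 8)/(y^2 - 2*y - 8)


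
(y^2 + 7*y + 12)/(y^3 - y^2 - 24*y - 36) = (y + 4)/(y^2 - 4*y - 12)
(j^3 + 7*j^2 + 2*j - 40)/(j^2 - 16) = (j^2 + 3*j - 10)/(j - 4)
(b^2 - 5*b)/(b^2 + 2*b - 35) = b/(b + 7)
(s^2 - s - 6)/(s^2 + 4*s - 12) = (s^2 - s - 6)/(s^2 + 4*s - 12)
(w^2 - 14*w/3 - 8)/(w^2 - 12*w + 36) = (w + 4/3)/(w - 6)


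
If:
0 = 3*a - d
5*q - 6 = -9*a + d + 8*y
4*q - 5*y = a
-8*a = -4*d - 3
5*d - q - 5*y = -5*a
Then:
No Solution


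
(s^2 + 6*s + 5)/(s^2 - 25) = (s + 1)/(s - 5)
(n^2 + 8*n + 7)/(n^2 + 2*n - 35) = (n + 1)/(n - 5)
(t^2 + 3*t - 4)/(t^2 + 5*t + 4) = (t - 1)/(t + 1)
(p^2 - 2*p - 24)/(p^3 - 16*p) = (p - 6)/(p*(p - 4))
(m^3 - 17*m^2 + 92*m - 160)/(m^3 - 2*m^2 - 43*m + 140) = (m - 8)/(m + 7)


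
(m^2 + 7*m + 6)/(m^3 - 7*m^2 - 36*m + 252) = (m + 1)/(m^2 - 13*m + 42)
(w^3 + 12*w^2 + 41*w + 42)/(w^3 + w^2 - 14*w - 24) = (w + 7)/(w - 4)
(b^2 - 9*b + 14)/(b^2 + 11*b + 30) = (b^2 - 9*b + 14)/(b^2 + 11*b + 30)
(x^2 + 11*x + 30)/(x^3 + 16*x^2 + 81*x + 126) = (x + 5)/(x^2 + 10*x + 21)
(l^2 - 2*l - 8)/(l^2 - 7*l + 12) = (l + 2)/(l - 3)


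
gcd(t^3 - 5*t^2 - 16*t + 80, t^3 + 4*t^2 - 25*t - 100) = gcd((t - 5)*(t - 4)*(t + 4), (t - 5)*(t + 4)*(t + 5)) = t^2 - t - 20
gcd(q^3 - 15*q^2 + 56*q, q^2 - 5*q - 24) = q - 8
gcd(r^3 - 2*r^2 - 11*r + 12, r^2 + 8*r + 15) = r + 3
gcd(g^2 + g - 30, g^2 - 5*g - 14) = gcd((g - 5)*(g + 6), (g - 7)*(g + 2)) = 1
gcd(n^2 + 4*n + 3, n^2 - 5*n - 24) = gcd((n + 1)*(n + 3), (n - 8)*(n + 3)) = n + 3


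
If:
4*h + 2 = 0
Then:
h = -1/2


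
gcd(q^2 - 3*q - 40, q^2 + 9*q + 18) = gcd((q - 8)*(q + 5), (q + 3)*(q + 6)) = 1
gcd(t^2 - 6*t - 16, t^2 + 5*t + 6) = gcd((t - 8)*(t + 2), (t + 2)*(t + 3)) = t + 2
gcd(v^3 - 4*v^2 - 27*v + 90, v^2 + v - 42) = v - 6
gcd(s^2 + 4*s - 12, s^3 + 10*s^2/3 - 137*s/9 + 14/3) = s + 6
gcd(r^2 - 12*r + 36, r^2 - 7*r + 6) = r - 6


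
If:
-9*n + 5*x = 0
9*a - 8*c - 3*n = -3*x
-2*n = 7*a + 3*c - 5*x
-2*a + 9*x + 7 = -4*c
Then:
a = -1708/7831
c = -2793/7831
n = -2905/7831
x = -5229/7831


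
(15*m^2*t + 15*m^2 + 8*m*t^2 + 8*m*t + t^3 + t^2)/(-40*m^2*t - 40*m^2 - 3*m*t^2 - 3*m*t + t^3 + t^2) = (3*m + t)/(-8*m + t)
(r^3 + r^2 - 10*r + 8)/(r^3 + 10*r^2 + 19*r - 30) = (r^2 + 2*r - 8)/(r^2 + 11*r + 30)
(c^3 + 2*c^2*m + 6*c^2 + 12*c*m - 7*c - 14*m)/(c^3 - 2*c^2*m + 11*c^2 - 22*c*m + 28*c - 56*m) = (c^2 + 2*c*m - c - 2*m)/(c^2 - 2*c*m + 4*c - 8*m)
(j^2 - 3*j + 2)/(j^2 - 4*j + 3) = (j - 2)/(j - 3)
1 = 1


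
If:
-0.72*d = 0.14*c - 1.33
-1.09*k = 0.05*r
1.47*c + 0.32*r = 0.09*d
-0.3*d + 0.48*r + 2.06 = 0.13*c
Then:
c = 0.76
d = 1.70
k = 0.14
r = -3.02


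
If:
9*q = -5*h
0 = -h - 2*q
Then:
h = 0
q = 0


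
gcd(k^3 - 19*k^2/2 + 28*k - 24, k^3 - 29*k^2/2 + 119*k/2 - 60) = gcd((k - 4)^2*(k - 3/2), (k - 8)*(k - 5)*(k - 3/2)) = k - 3/2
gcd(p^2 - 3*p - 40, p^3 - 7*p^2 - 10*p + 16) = p - 8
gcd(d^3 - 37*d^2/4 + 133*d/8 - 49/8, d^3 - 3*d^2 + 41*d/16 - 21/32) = d^2 - 9*d/4 + 7/8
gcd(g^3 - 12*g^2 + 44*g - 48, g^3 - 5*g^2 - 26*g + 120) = g^2 - 10*g + 24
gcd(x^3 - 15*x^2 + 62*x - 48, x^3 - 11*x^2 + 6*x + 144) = x^2 - 14*x + 48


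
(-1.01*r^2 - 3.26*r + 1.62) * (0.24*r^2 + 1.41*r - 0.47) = -0.2424*r^4 - 2.2065*r^3 - 3.7331*r^2 + 3.8164*r - 0.7614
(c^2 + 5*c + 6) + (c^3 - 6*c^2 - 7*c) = c^3 - 5*c^2 - 2*c + 6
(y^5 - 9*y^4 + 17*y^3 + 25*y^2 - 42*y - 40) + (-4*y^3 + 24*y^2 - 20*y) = y^5 - 9*y^4 + 13*y^3 + 49*y^2 - 62*y - 40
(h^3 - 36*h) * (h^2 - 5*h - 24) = h^5 - 5*h^4 - 60*h^3 + 180*h^2 + 864*h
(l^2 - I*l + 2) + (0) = l^2 - I*l + 2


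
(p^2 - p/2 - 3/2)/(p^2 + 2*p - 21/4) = 2*(p + 1)/(2*p + 7)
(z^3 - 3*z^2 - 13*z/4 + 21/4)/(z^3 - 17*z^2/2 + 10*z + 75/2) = (2*z^2 - 9*z + 7)/(2*(z^2 - 10*z + 25))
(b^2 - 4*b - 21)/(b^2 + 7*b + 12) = (b - 7)/(b + 4)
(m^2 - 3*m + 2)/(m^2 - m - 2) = (m - 1)/(m + 1)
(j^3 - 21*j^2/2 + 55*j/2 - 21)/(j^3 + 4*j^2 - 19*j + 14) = (2*j^2 - 17*j + 21)/(2*(j^2 + 6*j - 7))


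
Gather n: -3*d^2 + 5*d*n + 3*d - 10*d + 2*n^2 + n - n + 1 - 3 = -3*d^2 + 5*d*n - 7*d + 2*n^2 - 2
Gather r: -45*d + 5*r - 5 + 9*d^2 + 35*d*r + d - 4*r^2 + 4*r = 9*d^2 - 44*d - 4*r^2 + r*(35*d + 9) - 5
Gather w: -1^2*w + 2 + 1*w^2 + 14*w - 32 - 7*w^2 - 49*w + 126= -6*w^2 - 36*w + 96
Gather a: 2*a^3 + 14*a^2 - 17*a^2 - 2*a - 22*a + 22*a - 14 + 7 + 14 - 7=2*a^3 - 3*a^2 - 2*a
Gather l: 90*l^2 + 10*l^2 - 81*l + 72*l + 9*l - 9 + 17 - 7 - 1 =100*l^2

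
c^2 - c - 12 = (c - 4)*(c + 3)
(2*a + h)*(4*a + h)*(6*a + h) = 48*a^3 + 44*a^2*h + 12*a*h^2 + h^3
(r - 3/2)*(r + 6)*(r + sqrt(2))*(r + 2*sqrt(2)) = r^4 + 3*sqrt(2)*r^3 + 9*r^3/2 - 5*r^2 + 27*sqrt(2)*r^2/2 - 27*sqrt(2)*r + 18*r - 36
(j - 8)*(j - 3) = j^2 - 11*j + 24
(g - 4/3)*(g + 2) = g^2 + 2*g/3 - 8/3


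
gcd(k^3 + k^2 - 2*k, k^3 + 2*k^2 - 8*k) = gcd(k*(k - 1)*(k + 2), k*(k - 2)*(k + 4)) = k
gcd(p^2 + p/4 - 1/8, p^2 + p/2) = p + 1/2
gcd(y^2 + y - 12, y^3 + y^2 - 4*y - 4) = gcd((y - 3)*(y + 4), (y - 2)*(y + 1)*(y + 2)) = 1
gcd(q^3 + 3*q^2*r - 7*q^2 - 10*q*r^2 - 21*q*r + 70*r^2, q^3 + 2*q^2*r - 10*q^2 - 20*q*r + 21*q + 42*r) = q - 7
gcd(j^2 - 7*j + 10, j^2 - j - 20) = j - 5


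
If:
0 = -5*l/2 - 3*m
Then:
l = -6*m/5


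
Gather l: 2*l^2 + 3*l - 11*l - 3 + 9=2*l^2 - 8*l + 6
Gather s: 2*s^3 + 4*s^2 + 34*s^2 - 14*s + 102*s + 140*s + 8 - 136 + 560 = 2*s^3 + 38*s^2 + 228*s + 432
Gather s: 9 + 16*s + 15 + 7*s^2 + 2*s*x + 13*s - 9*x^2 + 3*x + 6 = 7*s^2 + s*(2*x + 29) - 9*x^2 + 3*x + 30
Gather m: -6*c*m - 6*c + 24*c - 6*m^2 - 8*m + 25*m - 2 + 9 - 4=18*c - 6*m^2 + m*(17 - 6*c) + 3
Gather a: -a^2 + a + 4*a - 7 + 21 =-a^2 + 5*a + 14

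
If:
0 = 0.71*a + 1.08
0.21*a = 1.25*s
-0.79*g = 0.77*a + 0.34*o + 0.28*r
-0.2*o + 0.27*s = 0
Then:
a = -1.52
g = 1.63109459796755 - 0.354430379746835*r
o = -0.34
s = -0.26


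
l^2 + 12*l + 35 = (l + 5)*(l + 7)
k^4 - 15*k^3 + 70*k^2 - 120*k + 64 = (k - 8)*(k - 4)*(k - 2)*(k - 1)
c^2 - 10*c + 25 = (c - 5)^2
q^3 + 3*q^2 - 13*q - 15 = (q - 3)*(q + 1)*(q + 5)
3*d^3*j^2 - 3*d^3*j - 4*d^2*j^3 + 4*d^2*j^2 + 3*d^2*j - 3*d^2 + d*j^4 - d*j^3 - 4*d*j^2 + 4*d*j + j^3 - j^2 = (-3*d + j)*(-d + j)*(j - 1)*(d*j + 1)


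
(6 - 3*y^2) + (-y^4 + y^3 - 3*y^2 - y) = -y^4 + y^3 - 6*y^2 - y + 6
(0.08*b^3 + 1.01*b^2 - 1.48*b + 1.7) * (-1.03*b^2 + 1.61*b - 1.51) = -0.0824*b^5 - 0.9115*b^4 + 3.0297*b^3 - 5.6589*b^2 + 4.9718*b - 2.567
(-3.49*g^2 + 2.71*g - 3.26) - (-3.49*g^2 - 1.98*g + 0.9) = 4.69*g - 4.16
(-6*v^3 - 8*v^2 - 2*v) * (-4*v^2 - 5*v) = 24*v^5 + 62*v^4 + 48*v^3 + 10*v^2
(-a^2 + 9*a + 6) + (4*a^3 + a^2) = 4*a^3 + 9*a + 6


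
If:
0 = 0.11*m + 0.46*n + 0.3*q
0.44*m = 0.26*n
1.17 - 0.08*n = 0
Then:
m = 8.64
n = 14.62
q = -25.59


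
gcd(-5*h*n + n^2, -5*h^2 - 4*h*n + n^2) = 5*h - n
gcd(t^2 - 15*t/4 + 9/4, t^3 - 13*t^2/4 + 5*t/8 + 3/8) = t - 3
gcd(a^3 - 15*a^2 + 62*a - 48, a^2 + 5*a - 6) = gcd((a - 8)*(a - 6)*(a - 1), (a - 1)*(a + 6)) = a - 1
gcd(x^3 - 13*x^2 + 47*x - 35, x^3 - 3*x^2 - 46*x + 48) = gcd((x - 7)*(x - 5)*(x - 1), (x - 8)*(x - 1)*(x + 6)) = x - 1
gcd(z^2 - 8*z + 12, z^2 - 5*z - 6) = z - 6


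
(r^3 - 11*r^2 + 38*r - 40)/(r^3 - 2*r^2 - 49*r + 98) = (r^2 - 9*r + 20)/(r^2 - 49)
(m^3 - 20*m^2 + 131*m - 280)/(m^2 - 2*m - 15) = (m^2 - 15*m + 56)/(m + 3)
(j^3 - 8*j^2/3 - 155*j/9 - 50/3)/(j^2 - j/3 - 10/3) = (j^2 - 13*j/3 - 10)/(j - 2)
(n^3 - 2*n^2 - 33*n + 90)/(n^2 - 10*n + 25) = (n^2 + 3*n - 18)/(n - 5)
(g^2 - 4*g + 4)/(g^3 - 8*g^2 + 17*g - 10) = (g - 2)/(g^2 - 6*g + 5)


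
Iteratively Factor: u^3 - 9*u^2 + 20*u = (u - 5)*(u^2 - 4*u) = u*(u - 5)*(u - 4)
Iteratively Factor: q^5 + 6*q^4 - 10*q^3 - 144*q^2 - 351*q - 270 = (q + 3)*(q^4 + 3*q^3 - 19*q^2 - 87*q - 90) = (q + 3)^2*(q^3 - 19*q - 30) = (q + 3)^3*(q^2 - 3*q - 10) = (q - 5)*(q + 3)^3*(q + 2)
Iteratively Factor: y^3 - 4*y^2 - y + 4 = (y - 4)*(y^2 - 1) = (y - 4)*(y + 1)*(y - 1)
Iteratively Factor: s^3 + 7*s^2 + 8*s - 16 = (s - 1)*(s^2 + 8*s + 16) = (s - 1)*(s + 4)*(s + 4)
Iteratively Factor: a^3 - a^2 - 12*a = (a + 3)*(a^2 - 4*a) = (a - 4)*(a + 3)*(a)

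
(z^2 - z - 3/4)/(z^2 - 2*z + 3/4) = (2*z + 1)/(2*z - 1)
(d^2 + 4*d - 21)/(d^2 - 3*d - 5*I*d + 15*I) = (d + 7)/(d - 5*I)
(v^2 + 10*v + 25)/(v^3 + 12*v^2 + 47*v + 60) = (v + 5)/(v^2 + 7*v + 12)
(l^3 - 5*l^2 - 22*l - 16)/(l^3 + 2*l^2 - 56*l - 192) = (l^2 + 3*l + 2)/(l^2 + 10*l + 24)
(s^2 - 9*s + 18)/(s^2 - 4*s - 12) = (s - 3)/(s + 2)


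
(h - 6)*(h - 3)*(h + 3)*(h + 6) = h^4 - 45*h^2 + 324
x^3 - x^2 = x^2*(x - 1)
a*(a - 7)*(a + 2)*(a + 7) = a^4 + 2*a^3 - 49*a^2 - 98*a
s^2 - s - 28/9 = (s - 7/3)*(s + 4/3)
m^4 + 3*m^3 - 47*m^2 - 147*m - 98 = (m - 7)*(m + 1)*(m + 2)*(m + 7)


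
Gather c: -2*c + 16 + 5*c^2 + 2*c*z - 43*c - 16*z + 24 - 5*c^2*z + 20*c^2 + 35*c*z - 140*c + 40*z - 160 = c^2*(25 - 5*z) + c*(37*z - 185) + 24*z - 120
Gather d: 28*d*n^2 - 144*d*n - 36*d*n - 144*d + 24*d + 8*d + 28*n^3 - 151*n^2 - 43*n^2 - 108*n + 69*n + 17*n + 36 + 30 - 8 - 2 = d*(28*n^2 - 180*n - 112) + 28*n^3 - 194*n^2 - 22*n + 56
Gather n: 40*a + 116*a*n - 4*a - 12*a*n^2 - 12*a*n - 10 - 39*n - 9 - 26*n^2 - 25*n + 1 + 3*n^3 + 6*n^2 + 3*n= 36*a + 3*n^3 + n^2*(-12*a - 20) + n*(104*a - 61) - 18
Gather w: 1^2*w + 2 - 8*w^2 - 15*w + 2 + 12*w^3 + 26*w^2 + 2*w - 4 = 12*w^3 + 18*w^2 - 12*w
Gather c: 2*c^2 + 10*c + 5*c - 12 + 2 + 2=2*c^2 + 15*c - 8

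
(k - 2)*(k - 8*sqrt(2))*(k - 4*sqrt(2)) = k^3 - 12*sqrt(2)*k^2 - 2*k^2 + 24*sqrt(2)*k + 64*k - 128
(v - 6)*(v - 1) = v^2 - 7*v + 6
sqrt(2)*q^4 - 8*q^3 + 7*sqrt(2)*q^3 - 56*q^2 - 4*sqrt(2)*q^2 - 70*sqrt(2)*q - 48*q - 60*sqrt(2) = (q + 6)*(q - 5*sqrt(2))*(q + sqrt(2))*(sqrt(2)*q + sqrt(2))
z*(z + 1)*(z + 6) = z^3 + 7*z^2 + 6*z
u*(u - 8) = u^2 - 8*u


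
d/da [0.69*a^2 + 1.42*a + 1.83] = 1.38*a + 1.42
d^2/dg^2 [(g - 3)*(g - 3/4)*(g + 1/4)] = 6*g - 7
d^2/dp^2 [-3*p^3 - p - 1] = -18*p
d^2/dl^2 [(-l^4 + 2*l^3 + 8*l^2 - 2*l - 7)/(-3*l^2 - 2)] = 2*(9*l^6 + 18*l^4 + 30*l^3 + 357*l^2 - 60*l - 74)/(27*l^6 + 54*l^4 + 36*l^2 + 8)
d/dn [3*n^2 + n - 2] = 6*n + 1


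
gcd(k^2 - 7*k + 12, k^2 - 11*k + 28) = k - 4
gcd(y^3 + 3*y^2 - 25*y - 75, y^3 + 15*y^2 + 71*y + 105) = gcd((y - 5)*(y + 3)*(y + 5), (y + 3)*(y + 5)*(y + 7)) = y^2 + 8*y + 15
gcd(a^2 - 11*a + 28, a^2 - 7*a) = a - 7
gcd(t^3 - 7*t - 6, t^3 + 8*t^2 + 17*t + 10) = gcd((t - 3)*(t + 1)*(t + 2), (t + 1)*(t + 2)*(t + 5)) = t^2 + 3*t + 2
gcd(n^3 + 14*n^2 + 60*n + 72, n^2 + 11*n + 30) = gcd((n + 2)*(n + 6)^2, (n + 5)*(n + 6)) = n + 6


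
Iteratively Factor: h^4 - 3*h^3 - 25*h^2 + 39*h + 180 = (h + 3)*(h^3 - 6*h^2 - 7*h + 60) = (h + 3)^2*(h^2 - 9*h + 20) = (h - 4)*(h + 3)^2*(h - 5)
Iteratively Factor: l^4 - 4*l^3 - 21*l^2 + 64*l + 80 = (l - 4)*(l^3 - 21*l - 20) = (l - 4)*(l + 1)*(l^2 - l - 20) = (l - 4)*(l + 1)*(l + 4)*(l - 5)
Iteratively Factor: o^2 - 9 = (o + 3)*(o - 3)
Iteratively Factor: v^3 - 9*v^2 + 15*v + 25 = (v + 1)*(v^2 - 10*v + 25) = (v - 5)*(v + 1)*(v - 5)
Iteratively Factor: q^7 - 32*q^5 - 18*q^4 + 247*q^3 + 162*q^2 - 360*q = (q - 5)*(q^6 + 5*q^5 - 7*q^4 - 53*q^3 - 18*q^2 + 72*q) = (q - 5)*(q + 2)*(q^5 + 3*q^4 - 13*q^3 - 27*q^2 + 36*q) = (q - 5)*(q - 1)*(q + 2)*(q^4 + 4*q^3 - 9*q^2 - 36*q) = (q - 5)*(q - 1)*(q + 2)*(q + 4)*(q^3 - 9*q) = (q - 5)*(q - 1)*(q + 2)*(q + 3)*(q + 4)*(q^2 - 3*q) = q*(q - 5)*(q - 1)*(q + 2)*(q + 3)*(q + 4)*(q - 3)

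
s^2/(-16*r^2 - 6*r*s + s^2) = -s^2/(16*r^2 + 6*r*s - s^2)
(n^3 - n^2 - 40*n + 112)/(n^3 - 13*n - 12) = (n^2 + 3*n - 28)/(n^2 + 4*n + 3)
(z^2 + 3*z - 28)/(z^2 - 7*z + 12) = (z + 7)/(z - 3)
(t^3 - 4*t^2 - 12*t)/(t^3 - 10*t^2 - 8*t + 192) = t*(t + 2)/(t^2 - 4*t - 32)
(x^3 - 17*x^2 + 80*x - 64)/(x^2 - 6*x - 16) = (x^2 - 9*x + 8)/(x + 2)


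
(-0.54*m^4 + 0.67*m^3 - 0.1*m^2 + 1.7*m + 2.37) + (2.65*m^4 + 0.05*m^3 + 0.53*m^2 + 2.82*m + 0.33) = 2.11*m^4 + 0.72*m^3 + 0.43*m^2 + 4.52*m + 2.7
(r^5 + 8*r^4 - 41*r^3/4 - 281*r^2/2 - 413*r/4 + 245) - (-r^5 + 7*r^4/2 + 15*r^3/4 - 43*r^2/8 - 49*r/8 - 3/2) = 2*r^5 + 9*r^4/2 - 14*r^3 - 1081*r^2/8 - 777*r/8 + 493/2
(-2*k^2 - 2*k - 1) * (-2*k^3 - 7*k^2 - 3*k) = 4*k^5 + 18*k^4 + 22*k^3 + 13*k^2 + 3*k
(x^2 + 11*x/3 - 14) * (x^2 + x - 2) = x^4 + 14*x^3/3 - 37*x^2/3 - 64*x/3 + 28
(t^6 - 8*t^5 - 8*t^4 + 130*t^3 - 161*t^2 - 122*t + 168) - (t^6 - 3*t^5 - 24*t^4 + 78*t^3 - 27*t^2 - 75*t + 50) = -5*t^5 + 16*t^4 + 52*t^3 - 134*t^2 - 47*t + 118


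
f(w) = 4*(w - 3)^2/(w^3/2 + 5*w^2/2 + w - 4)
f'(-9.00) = -0.91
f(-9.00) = -3.29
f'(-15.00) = -0.14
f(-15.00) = -1.13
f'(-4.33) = -353.90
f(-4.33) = -104.88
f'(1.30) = -22.04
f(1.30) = 4.41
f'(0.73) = -26.54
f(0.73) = -11.82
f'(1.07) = -433.36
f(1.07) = 27.35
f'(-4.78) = -60.18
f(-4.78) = -38.64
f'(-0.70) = 15.39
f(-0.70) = -15.02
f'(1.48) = -7.81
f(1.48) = 2.02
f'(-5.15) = -26.34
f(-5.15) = -23.85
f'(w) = 4*(w - 3)^2*(-3*w^2/2 - 5*w - 1)/(w^3/2 + 5*w^2/2 + w - 4)^2 + 4*(2*w - 6)/(w^3/2 + 5*w^2/2 + w - 4)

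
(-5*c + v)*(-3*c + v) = 15*c^2 - 8*c*v + v^2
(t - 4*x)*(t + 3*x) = t^2 - t*x - 12*x^2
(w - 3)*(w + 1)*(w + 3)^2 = w^4 + 4*w^3 - 6*w^2 - 36*w - 27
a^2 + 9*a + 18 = (a + 3)*(a + 6)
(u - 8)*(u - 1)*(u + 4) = u^3 - 5*u^2 - 28*u + 32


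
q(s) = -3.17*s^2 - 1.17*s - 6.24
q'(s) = -6.34*s - 1.17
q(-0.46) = -6.37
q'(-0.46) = 1.75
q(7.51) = -193.82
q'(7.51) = -48.78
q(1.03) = -10.81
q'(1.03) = -7.70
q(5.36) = -103.58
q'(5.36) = -35.15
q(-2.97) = -30.73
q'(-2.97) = 17.66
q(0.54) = -7.80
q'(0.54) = -4.59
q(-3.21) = -35.15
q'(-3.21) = 19.18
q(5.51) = -108.93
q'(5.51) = -36.10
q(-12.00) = -448.68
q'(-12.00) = 74.91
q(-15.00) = -701.94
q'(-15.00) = 93.93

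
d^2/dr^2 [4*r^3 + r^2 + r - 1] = 24*r + 2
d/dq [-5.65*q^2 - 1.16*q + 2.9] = -11.3*q - 1.16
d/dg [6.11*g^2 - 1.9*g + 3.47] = 12.22*g - 1.9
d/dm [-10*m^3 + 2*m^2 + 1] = 2*m*(2 - 15*m)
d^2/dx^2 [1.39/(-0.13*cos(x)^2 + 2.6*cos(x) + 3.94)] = (-0.093964*(1 - cos(x)^2)^2 + 1.40946*cos(x)^3 - 12.291214*cos(x)^2 + 11.42024*cos(x) + 20.31068)/(-0.13*cos(x)^2 + 2.6*cos(x) + 3.94)^3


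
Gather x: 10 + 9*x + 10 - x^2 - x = -x^2 + 8*x + 20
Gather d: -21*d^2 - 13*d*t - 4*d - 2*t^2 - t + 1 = -21*d^2 + d*(-13*t - 4) - 2*t^2 - t + 1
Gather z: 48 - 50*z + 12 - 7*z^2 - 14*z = -7*z^2 - 64*z + 60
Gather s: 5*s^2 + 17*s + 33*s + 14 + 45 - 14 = 5*s^2 + 50*s + 45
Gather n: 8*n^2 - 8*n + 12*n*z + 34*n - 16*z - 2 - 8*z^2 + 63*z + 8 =8*n^2 + n*(12*z + 26) - 8*z^2 + 47*z + 6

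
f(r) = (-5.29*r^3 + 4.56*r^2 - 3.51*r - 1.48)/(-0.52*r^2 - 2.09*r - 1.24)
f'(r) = (1.04*r + 2.09)*(-5.29*r^3 + 4.56*r^2 - 3.51*r - 1.48)/(-0.52*r^2 - 2.09*r - 1.24)^2 + (-15.87*r^2 + 9.12*r - 3.51)/(-0.52*r^2 - 2.09*r - 1.24)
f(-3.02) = 596.66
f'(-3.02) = -2438.58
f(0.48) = 1.14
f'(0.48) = -0.07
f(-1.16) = 35.04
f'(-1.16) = -9.24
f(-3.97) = -364.84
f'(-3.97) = -398.81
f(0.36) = 1.16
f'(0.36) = -0.29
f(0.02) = 1.21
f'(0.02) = 0.61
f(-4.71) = -228.17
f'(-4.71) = -82.63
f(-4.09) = -324.40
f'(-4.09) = -284.49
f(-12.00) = -192.76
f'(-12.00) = 7.75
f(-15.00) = -217.87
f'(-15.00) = 8.83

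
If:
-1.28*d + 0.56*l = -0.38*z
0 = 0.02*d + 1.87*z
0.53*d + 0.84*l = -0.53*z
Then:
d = 0.00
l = 0.00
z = 0.00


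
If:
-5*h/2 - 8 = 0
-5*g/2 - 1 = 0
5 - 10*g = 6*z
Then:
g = -2/5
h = -16/5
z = 3/2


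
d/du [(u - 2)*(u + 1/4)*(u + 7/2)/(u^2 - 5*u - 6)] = (8*u^4 - 80*u^3 - 161*u^2 - 140*u + 248)/(8*(u^4 - 10*u^3 + 13*u^2 + 60*u + 36))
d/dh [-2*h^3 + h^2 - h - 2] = -6*h^2 + 2*h - 1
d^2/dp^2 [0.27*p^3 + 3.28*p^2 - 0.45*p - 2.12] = 1.62*p + 6.56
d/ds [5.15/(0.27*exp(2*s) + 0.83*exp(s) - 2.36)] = (-2.781*exp(s) - 4.2745)*exp(s)/(0.27*exp(2*s) + 0.83*exp(s) - 2.36)^2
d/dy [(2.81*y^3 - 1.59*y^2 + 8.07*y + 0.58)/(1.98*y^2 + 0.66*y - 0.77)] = (5.5638*y^4 + 3.7092*y^3 - 23.5191*y^2 + 0.151800000000001*y - 6.5967)/(3.9204*y^4 + 2.6136*y^3 - 2.6136*y^2 - 1.0164*y + 0.5929)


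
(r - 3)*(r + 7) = r^2 + 4*r - 21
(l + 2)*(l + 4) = l^2 + 6*l + 8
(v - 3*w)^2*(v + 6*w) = v^3 - 27*v*w^2 + 54*w^3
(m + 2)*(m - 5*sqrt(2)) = m^2 - 5*sqrt(2)*m + 2*m - 10*sqrt(2)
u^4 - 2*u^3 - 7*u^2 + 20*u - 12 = (u - 2)^2*(u - 1)*(u + 3)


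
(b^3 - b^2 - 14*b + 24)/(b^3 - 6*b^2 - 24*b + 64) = (b - 3)/(b - 8)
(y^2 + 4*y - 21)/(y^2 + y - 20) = (y^2 + 4*y - 21)/(y^2 + y - 20)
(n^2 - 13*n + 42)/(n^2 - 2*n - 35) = (n - 6)/(n + 5)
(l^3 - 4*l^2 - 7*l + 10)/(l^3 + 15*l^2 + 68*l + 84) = (l^2 - 6*l + 5)/(l^2 + 13*l + 42)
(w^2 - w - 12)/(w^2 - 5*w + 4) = (w + 3)/(w - 1)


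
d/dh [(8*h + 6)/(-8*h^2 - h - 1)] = 2*(32*h^2 + 48*h - 1)/(64*h^4 + 16*h^3 + 17*h^2 + 2*h + 1)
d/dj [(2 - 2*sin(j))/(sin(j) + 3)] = -8*cos(j)/(sin(j) + 3)^2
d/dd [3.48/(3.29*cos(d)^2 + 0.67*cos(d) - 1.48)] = (22.8984*cos(d) + 2.3316)*sin(d)/(3.29*cos(d)^2 + 0.67*cos(d) - 1.48)^2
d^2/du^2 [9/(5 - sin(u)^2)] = 18*(2*sin(u)^4 + 7*sin(u)^2 - 5)/(sin(u)^2 - 5)^3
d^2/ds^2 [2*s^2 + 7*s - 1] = 4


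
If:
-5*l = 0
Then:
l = 0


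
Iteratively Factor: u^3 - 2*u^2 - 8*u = (u - 4)*(u^2 + 2*u) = u*(u - 4)*(u + 2)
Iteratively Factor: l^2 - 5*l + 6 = (l - 2)*(l - 3)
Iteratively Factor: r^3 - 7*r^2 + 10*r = (r - 2)*(r^2 - 5*r) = r*(r - 2)*(r - 5)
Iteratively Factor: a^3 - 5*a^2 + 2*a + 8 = (a - 2)*(a^2 - 3*a - 4) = (a - 4)*(a - 2)*(a + 1)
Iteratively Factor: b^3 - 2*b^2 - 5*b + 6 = (b + 2)*(b^2 - 4*b + 3) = (b - 1)*(b + 2)*(b - 3)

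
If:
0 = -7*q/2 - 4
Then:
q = -8/7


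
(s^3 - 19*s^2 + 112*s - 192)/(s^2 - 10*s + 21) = (s^2 - 16*s + 64)/(s - 7)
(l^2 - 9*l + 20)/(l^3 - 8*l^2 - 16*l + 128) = (l - 5)/(l^2 - 4*l - 32)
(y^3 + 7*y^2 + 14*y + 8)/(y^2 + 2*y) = y + 5 + 4/y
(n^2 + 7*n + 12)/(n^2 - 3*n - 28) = (n + 3)/(n - 7)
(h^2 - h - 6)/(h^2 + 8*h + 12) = (h - 3)/(h + 6)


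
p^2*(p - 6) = p^3 - 6*p^2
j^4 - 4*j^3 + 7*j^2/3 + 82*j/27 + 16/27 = (j - 8/3)*(j - 2)*(j + 1/3)^2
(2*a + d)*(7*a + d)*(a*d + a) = 14*a^3*d + 14*a^3 + 9*a^2*d^2 + 9*a^2*d + a*d^3 + a*d^2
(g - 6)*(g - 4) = g^2 - 10*g + 24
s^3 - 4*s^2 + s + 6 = (s - 3)*(s - 2)*(s + 1)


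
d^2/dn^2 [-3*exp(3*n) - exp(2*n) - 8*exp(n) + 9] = (-27*exp(2*n) - 4*exp(n) - 8)*exp(n)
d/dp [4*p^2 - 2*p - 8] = 8*p - 2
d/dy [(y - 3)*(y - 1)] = 2*y - 4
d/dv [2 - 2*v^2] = -4*v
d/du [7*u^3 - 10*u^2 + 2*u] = 21*u^2 - 20*u + 2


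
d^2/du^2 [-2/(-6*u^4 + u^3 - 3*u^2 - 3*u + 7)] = 12*((-12*u^2 + u - 1)*(6*u^4 - u^3 + 3*u^2 + 3*u - 7) + 3*(8*u^3 - u^2 + 2*u + 1)^2)/(6*u^4 - u^3 + 3*u^2 + 3*u - 7)^3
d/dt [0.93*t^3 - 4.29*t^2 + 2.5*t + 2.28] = 2.79*t^2 - 8.58*t + 2.5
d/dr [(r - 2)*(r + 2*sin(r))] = r + (r - 2)*(2*cos(r) + 1) + 2*sin(r)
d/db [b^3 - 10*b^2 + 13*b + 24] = 3*b^2 - 20*b + 13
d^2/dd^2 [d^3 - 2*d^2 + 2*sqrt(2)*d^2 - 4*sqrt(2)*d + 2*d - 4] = 6*d - 4 + 4*sqrt(2)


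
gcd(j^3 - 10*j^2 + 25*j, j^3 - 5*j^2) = j^2 - 5*j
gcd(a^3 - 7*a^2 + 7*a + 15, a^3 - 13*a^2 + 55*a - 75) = a^2 - 8*a + 15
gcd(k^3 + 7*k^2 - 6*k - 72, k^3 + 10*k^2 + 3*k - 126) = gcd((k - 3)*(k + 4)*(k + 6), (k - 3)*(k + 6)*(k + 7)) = k^2 + 3*k - 18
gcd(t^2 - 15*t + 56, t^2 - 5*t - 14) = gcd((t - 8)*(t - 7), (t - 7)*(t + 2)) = t - 7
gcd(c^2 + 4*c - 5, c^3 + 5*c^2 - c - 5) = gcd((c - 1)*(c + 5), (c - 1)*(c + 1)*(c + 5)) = c^2 + 4*c - 5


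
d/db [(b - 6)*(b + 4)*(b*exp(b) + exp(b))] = (b^3 + 2*b^2 - 28*b - 50)*exp(b)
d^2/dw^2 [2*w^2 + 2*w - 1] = 4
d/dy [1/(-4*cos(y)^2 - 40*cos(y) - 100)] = -sin(y)/(2*(cos(y) + 5)^3)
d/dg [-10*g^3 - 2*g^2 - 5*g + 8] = -30*g^2 - 4*g - 5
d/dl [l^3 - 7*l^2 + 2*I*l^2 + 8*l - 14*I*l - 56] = 3*l^2 + l*(-14 + 4*I) + 8 - 14*I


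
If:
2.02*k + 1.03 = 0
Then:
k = -0.51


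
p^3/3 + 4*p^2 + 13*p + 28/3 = (p/3 + 1/3)*(p + 4)*(p + 7)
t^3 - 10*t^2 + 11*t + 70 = (t - 7)*(t - 5)*(t + 2)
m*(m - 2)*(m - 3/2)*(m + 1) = m^4 - 5*m^3/2 - m^2/2 + 3*m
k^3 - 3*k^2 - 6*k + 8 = (k - 4)*(k - 1)*(k + 2)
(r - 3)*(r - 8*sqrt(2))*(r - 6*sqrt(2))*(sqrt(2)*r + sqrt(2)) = sqrt(2)*r^4 - 28*r^3 - 2*sqrt(2)*r^3 + 56*r^2 + 93*sqrt(2)*r^2 - 192*sqrt(2)*r + 84*r - 288*sqrt(2)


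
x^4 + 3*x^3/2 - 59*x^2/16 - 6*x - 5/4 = (x - 2)*(x + 1/4)*(x + 5/4)*(x + 2)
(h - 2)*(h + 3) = h^2 + h - 6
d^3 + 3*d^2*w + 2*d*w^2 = d*(d + w)*(d + 2*w)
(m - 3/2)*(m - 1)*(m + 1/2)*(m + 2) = m^4 - 15*m^2/4 + 5*m/4 + 3/2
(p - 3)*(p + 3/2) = p^2 - 3*p/2 - 9/2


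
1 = 1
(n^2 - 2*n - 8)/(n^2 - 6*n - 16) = (n - 4)/(n - 8)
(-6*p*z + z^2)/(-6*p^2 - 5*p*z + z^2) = z/(p + z)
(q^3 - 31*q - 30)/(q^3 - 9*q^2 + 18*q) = (q^2 + 6*q + 5)/(q*(q - 3))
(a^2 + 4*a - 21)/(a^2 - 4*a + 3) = (a + 7)/(a - 1)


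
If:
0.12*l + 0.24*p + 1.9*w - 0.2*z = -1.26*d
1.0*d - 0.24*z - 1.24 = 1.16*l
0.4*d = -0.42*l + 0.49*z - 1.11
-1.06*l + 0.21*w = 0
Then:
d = 0.757013574660633*z - 0.867420814479638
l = 0.445701357466063*z - 1.81674208144796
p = 78.0599206349206 - 21.1742063492064*z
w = 2.24973066149537*z - 9.17022193492782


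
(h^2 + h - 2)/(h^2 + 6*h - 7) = (h + 2)/(h + 7)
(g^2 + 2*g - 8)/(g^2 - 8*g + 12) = (g + 4)/(g - 6)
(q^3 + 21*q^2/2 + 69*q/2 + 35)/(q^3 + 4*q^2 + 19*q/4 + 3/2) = 2*(2*q^2 + 17*q + 35)/(4*q^2 + 8*q + 3)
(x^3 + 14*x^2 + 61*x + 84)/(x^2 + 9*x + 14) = (x^2 + 7*x + 12)/(x + 2)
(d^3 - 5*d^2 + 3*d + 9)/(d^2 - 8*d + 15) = (d^2 - 2*d - 3)/(d - 5)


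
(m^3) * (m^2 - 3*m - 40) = m^5 - 3*m^4 - 40*m^3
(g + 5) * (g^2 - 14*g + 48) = g^3 - 9*g^2 - 22*g + 240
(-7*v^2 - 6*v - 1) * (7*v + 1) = -49*v^3 - 49*v^2 - 13*v - 1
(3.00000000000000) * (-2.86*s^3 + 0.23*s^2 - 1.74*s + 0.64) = -8.58*s^3 + 0.69*s^2 - 5.22*s + 1.92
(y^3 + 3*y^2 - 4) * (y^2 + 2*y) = y^5 + 5*y^4 + 6*y^3 - 4*y^2 - 8*y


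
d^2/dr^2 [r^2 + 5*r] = 2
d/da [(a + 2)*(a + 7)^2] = (a + 7)*(3*a + 11)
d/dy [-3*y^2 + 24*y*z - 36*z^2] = -6*y + 24*z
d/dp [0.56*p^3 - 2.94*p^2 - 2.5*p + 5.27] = 1.68*p^2 - 5.88*p - 2.5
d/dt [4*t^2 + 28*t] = 8*t + 28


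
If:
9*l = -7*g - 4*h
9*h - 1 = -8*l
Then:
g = -7*l/9 - 4/63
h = 1/9 - 8*l/9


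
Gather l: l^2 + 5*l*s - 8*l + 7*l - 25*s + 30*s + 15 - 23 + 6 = l^2 + l*(5*s - 1) + 5*s - 2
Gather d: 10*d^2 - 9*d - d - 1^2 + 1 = 10*d^2 - 10*d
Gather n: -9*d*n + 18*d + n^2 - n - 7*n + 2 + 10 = 18*d + n^2 + n*(-9*d - 8) + 12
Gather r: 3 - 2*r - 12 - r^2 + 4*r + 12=-r^2 + 2*r + 3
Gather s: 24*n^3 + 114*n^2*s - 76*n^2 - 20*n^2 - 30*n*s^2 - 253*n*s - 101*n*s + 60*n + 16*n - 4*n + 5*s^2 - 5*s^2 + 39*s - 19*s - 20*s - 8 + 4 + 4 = 24*n^3 - 96*n^2 - 30*n*s^2 + 72*n + s*(114*n^2 - 354*n)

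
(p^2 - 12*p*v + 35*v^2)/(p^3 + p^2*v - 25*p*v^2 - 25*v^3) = (p - 7*v)/(p^2 + 6*p*v + 5*v^2)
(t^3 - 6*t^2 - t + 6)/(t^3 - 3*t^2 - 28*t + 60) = (t^2 - 1)/(t^2 + 3*t - 10)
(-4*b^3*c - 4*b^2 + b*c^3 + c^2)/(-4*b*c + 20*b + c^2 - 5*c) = (4*b^3*c + 4*b^2 - b*c^3 - c^2)/(4*b*c - 20*b - c^2 + 5*c)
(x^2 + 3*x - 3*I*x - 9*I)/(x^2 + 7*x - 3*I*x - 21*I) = (x + 3)/(x + 7)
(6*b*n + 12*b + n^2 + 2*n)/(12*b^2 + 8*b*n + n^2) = (n + 2)/(2*b + n)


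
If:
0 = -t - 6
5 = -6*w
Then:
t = -6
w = -5/6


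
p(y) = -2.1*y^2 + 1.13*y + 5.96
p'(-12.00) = 51.53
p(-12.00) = -310.00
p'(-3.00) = 13.73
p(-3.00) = -16.33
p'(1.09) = -3.45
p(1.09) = 4.70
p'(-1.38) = 6.93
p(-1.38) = 0.40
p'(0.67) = -1.68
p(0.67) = 5.77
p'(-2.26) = 10.62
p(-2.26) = -7.32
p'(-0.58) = 3.57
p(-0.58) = 4.60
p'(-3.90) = 17.51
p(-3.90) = -30.39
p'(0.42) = -0.63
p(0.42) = 6.06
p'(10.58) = -43.31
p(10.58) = -217.15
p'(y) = 1.13 - 4.2*y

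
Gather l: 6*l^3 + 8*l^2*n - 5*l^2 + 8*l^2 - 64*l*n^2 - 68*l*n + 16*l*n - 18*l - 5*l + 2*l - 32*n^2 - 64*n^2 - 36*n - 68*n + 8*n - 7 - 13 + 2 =6*l^3 + l^2*(8*n + 3) + l*(-64*n^2 - 52*n - 21) - 96*n^2 - 96*n - 18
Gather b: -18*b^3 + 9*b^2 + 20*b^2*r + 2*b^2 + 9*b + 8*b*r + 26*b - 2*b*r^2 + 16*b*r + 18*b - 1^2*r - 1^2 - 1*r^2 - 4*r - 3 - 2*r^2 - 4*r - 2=-18*b^3 + b^2*(20*r + 11) + b*(-2*r^2 + 24*r + 53) - 3*r^2 - 9*r - 6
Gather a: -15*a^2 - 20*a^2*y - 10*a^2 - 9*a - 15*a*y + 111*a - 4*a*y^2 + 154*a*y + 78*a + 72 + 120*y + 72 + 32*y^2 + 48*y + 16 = a^2*(-20*y - 25) + a*(-4*y^2 + 139*y + 180) + 32*y^2 + 168*y + 160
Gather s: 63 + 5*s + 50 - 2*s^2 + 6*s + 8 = -2*s^2 + 11*s + 121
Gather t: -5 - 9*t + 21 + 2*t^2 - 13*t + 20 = 2*t^2 - 22*t + 36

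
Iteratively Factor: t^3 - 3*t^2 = (t - 3)*(t^2) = t*(t - 3)*(t)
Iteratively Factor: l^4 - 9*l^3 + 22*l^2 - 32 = (l - 4)*(l^3 - 5*l^2 + 2*l + 8) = (l - 4)*(l - 2)*(l^2 - 3*l - 4) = (l - 4)*(l - 2)*(l + 1)*(l - 4)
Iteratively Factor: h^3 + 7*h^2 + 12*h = (h + 3)*(h^2 + 4*h) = h*(h + 3)*(h + 4)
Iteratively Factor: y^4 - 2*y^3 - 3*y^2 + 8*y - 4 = (y + 2)*(y^3 - 4*y^2 + 5*y - 2) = (y - 1)*(y + 2)*(y^2 - 3*y + 2) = (y - 1)^2*(y + 2)*(y - 2)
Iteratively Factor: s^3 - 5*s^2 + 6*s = (s)*(s^2 - 5*s + 6) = s*(s - 2)*(s - 3)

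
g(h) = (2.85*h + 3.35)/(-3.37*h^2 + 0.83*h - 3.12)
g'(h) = (2.85*h + 3.35)*(6.74*h - 0.83)/(-3.37*h^2 + 0.83*h - 3.12)^2 + 2.85/(-3.37*h^2 + 0.83*h - 3.12) = (9.6045*h^2 + 22.579*h - 11.6725)/(11.3569*h^4 - 5.5942*h^3 + 21.7177*h^2 - 5.1792*h + 9.7344)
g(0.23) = -1.29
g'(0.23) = -0.62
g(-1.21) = 0.01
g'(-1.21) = -0.30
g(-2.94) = 0.14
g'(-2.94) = 0.00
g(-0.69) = -0.26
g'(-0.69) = -0.81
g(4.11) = -0.27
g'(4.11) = 0.08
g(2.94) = -0.39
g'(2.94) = 0.16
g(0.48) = -1.35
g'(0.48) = 0.11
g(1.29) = -0.92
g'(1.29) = 0.57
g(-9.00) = 0.08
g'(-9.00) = 0.01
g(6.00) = -0.17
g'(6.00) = 0.03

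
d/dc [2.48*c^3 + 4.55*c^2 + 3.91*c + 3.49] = 7.44*c^2 + 9.1*c + 3.91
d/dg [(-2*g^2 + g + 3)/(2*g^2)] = (-g - 6)/(2*g^3)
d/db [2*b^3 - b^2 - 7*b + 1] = 6*b^2 - 2*b - 7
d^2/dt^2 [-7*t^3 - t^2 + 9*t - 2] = -42*t - 2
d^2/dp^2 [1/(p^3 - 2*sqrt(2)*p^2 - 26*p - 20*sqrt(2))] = 2*((-3*p + 2*sqrt(2))*(-p^3 + 2*sqrt(2)*p^2 + 26*p + 20*sqrt(2)) - (-3*p^2 + 4*sqrt(2)*p + 26)^2)/(-p^3 + 2*sqrt(2)*p^2 + 26*p + 20*sqrt(2))^3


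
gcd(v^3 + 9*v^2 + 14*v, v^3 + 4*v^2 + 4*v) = v^2 + 2*v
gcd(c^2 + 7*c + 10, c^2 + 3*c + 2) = c + 2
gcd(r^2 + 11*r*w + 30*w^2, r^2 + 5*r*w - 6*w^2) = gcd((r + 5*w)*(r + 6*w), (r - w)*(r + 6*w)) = r + 6*w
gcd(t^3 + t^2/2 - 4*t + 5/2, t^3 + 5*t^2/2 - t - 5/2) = t^2 + 3*t/2 - 5/2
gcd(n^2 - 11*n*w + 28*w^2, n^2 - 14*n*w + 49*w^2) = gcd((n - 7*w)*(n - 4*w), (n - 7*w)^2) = -n + 7*w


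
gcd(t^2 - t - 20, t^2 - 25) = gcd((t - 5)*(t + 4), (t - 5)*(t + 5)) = t - 5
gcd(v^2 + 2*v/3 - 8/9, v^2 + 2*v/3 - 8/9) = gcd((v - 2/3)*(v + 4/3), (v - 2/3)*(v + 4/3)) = v^2 + 2*v/3 - 8/9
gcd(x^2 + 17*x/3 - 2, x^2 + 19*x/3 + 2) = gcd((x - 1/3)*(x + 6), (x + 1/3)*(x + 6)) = x + 6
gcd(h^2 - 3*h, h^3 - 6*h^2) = h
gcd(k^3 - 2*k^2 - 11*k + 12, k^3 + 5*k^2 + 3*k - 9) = k^2 + 2*k - 3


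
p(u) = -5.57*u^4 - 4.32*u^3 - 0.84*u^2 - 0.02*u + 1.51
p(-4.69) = -2266.14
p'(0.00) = -0.02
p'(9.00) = -17307.02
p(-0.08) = 1.51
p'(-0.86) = 6.01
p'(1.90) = -202.82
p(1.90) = -103.78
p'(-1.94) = 117.14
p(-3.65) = -788.15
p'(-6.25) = 4943.68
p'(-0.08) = 0.04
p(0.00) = 1.51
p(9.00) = -39760.76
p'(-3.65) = 916.86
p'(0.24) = -1.48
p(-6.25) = -7475.64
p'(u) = -22.28*u^3 - 12.96*u^2 - 1.68*u - 0.02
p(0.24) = 1.38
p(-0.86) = 0.61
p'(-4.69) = 2021.23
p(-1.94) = -48.97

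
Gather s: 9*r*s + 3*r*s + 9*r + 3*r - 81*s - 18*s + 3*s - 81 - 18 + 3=12*r + s*(12*r - 96) - 96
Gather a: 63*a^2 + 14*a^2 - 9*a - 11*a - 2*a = 77*a^2 - 22*a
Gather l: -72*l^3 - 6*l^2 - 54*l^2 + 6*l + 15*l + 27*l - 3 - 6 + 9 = -72*l^3 - 60*l^2 + 48*l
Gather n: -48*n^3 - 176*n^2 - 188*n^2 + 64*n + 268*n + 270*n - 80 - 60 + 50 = -48*n^3 - 364*n^2 + 602*n - 90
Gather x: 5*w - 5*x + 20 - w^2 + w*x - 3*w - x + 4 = -w^2 + 2*w + x*(w - 6) + 24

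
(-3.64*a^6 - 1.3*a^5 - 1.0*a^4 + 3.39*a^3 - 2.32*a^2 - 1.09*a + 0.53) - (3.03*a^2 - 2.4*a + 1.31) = -3.64*a^6 - 1.3*a^5 - 1.0*a^4 + 3.39*a^3 - 5.35*a^2 + 1.31*a - 0.78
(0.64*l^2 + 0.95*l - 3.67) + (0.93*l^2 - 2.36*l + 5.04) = 1.57*l^2 - 1.41*l + 1.37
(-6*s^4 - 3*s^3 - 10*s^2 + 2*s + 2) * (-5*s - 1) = 30*s^5 + 21*s^4 + 53*s^3 - 12*s - 2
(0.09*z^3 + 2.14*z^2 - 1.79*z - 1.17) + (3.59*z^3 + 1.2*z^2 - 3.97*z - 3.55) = 3.68*z^3 + 3.34*z^2 - 5.76*z - 4.72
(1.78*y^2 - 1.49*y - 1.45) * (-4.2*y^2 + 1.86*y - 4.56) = -7.476*y^4 + 9.5688*y^3 - 4.7982*y^2 + 4.0974*y + 6.612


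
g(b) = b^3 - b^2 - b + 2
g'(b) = 3*b^2 - 2*b - 1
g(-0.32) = 2.18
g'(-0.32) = -0.05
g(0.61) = 1.24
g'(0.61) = -1.10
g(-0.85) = 1.51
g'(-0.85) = 2.87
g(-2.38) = -14.77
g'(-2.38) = 20.75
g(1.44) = 1.47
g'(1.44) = 2.34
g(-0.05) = 2.05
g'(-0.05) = -0.89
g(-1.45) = -1.70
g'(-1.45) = 8.21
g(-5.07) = -148.96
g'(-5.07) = 86.25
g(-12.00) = -1858.00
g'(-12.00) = 455.00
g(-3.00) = -31.00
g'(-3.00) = 32.00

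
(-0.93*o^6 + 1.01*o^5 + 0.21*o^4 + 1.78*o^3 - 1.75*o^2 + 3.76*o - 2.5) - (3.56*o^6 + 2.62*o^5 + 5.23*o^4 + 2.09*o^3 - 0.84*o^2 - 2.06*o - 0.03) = -4.49*o^6 - 1.61*o^5 - 5.02*o^4 - 0.31*o^3 - 0.91*o^2 + 5.82*o - 2.47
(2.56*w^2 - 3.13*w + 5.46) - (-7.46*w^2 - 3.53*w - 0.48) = 10.02*w^2 + 0.4*w + 5.94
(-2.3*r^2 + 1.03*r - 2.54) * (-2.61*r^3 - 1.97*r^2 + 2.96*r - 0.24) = 6.003*r^5 + 1.8427*r^4 - 2.2077*r^3 + 8.6046*r^2 - 7.7656*r + 0.6096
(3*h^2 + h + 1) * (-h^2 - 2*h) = -3*h^4 - 7*h^3 - 3*h^2 - 2*h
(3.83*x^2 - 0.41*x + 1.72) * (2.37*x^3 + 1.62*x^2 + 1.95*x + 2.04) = 9.0771*x^5 + 5.2329*x^4 + 10.8807*x^3 + 9.8001*x^2 + 2.5176*x + 3.5088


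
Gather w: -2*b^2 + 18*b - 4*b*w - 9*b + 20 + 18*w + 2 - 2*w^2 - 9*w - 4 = -2*b^2 + 9*b - 2*w^2 + w*(9 - 4*b) + 18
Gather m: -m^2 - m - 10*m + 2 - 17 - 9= -m^2 - 11*m - 24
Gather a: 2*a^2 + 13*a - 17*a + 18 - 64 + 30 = 2*a^2 - 4*a - 16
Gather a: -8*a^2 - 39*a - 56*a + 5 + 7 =-8*a^2 - 95*a + 12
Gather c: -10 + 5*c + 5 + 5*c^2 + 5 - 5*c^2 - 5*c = 0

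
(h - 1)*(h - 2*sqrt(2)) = h^2 - 2*sqrt(2)*h - h + 2*sqrt(2)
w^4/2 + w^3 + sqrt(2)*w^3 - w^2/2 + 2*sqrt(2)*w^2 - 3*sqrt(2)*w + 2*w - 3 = (w/2 + sqrt(2)/2)*(w - 1)*(w + 3)*(w + sqrt(2))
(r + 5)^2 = r^2 + 10*r + 25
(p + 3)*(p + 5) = p^2 + 8*p + 15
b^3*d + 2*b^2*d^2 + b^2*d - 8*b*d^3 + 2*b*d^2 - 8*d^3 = (b - 2*d)*(b + 4*d)*(b*d + d)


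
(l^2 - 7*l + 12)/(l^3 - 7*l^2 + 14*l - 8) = (l - 3)/(l^2 - 3*l + 2)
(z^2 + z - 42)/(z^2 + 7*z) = (z - 6)/z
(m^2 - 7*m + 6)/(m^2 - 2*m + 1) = (m - 6)/(m - 1)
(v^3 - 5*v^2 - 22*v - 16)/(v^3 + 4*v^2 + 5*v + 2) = (v - 8)/(v + 1)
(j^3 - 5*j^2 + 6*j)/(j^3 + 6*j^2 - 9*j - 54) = j*(j - 2)/(j^2 + 9*j + 18)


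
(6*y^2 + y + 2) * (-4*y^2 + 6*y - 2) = -24*y^4 + 32*y^3 - 14*y^2 + 10*y - 4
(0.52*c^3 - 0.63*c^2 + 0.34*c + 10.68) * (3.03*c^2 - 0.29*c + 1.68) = 1.5756*c^5 - 2.0597*c^4 + 2.0865*c^3 + 31.2034*c^2 - 2.526*c + 17.9424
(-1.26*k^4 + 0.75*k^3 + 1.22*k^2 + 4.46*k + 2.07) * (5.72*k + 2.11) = -7.2072*k^5 + 1.6314*k^4 + 8.5609*k^3 + 28.0854*k^2 + 21.251*k + 4.3677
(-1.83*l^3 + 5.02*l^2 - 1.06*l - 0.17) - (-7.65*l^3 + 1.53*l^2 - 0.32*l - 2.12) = 5.82*l^3 + 3.49*l^2 - 0.74*l + 1.95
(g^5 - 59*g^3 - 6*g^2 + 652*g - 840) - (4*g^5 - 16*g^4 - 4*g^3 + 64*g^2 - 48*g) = -3*g^5 + 16*g^4 - 55*g^3 - 70*g^2 + 700*g - 840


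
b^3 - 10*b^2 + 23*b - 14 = (b - 7)*(b - 2)*(b - 1)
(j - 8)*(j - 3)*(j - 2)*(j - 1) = j^4 - 14*j^3 + 59*j^2 - 94*j + 48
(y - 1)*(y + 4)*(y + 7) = y^3 + 10*y^2 + 17*y - 28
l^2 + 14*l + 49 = (l + 7)^2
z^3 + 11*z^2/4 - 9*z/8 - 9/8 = (z - 3/4)*(z + 1/2)*(z + 3)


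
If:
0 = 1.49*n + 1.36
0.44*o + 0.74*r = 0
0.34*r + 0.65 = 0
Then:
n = -0.91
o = 3.22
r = -1.91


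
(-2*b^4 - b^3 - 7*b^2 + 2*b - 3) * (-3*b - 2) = 6*b^5 + 7*b^4 + 23*b^3 + 8*b^2 + 5*b + 6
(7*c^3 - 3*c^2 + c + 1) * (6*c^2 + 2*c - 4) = 42*c^5 - 4*c^4 - 28*c^3 + 20*c^2 - 2*c - 4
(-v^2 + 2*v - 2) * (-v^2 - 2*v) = v^4 - 2*v^2 + 4*v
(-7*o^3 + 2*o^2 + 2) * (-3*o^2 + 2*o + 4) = 21*o^5 - 20*o^4 - 24*o^3 + 2*o^2 + 4*o + 8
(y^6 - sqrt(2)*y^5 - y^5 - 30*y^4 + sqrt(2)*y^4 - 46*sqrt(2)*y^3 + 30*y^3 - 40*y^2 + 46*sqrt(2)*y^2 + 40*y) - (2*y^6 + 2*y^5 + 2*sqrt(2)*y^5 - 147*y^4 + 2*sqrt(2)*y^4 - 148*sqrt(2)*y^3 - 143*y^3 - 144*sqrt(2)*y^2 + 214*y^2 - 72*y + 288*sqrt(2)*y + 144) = -y^6 - 3*sqrt(2)*y^5 - 3*y^5 - sqrt(2)*y^4 + 117*y^4 + 102*sqrt(2)*y^3 + 173*y^3 - 254*y^2 + 190*sqrt(2)*y^2 - 288*sqrt(2)*y + 112*y - 144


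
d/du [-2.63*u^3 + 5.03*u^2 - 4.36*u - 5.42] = -7.89*u^2 + 10.06*u - 4.36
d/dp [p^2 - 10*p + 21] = 2*p - 10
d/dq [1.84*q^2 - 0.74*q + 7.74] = 3.68*q - 0.74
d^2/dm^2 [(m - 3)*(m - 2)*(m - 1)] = 6*m - 12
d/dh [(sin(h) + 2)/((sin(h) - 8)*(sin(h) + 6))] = (-4*sin(h) + cos(h)^2 - 45)*cos(h)/((sin(h) - 8)^2*(sin(h) + 6)^2)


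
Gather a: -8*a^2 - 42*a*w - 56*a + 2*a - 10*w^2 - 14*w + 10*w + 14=-8*a^2 + a*(-42*w - 54) - 10*w^2 - 4*w + 14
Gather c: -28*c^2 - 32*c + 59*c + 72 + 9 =-28*c^2 + 27*c + 81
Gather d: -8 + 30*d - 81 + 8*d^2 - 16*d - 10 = 8*d^2 + 14*d - 99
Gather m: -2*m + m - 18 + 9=-m - 9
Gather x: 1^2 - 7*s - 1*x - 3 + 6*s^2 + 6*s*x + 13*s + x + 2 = 6*s^2 + 6*s*x + 6*s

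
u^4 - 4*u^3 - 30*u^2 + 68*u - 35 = (u - 7)*(u - 1)^2*(u + 5)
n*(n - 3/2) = n^2 - 3*n/2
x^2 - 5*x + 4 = (x - 4)*(x - 1)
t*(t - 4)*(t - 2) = t^3 - 6*t^2 + 8*t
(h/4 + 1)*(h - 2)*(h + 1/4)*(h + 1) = h^4/4 + 13*h^3/16 - 21*h^2/16 - 19*h/8 - 1/2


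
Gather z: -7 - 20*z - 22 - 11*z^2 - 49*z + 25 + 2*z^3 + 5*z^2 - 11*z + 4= 2*z^3 - 6*z^2 - 80*z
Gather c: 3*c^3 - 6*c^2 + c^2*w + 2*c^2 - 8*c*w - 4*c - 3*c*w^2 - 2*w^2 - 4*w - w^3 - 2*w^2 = 3*c^3 + c^2*(w - 4) + c*(-3*w^2 - 8*w - 4) - w^3 - 4*w^2 - 4*w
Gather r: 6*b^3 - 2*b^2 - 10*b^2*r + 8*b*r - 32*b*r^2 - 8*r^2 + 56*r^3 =6*b^3 - 2*b^2 + 56*r^3 + r^2*(-32*b - 8) + r*(-10*b^2 + 8*b)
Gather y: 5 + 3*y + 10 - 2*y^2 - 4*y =-2*y^2 - y + 15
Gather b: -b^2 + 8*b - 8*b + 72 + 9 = 81 - b^2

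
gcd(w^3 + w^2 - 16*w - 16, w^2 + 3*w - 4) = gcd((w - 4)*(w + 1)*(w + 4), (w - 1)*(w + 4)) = w + 4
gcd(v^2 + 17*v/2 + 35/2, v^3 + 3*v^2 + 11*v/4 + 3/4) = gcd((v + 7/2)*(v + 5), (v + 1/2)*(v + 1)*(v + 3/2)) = 1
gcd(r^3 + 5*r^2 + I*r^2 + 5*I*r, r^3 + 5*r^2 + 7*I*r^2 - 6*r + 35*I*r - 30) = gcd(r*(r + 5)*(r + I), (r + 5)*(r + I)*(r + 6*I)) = r^2 + r*(5 + I) + 5*I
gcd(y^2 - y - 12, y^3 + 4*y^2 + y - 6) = y + 3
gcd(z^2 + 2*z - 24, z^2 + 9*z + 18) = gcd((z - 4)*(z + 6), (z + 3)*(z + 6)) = z + 6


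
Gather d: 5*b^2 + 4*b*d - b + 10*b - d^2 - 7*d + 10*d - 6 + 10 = 5*b^2 + 9*b - d^2 + d*(4*b + 3) + 4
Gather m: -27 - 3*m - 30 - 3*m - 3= -6*m - 60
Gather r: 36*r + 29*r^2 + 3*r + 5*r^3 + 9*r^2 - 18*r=5*r^3 + 38*r^2 + 21*r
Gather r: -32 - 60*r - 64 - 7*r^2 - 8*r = -7*r^2 - 68*r - 96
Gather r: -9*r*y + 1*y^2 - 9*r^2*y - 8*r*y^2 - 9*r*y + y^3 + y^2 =-9*r^2*y + r*(-8*y^2 - 18*y) + y^3 + 2*y^2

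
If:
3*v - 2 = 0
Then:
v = 2/3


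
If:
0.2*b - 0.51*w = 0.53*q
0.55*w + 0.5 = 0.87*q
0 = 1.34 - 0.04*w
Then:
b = 143.07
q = 21.75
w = 33.50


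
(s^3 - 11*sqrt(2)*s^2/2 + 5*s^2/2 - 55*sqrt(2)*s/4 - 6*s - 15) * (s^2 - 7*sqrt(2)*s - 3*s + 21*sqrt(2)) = s^5 - 25*sqrt(2)*s^4/2 - s^4/2 + 25*sqrt(2)*s^3/4 + 127*s^3/2 - 71*s^2/2 + 543*sqrt(2)*s^2/4 - 1065*s/2 - 21*sqrt(2)*s - 315*sqrt(2)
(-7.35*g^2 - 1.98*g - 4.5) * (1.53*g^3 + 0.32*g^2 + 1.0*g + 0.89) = -11.2455*g^5 - 5.3814*g^4 - 14.8686*g^3 - 9.9615*g^2 - 6.2622*g - 4.005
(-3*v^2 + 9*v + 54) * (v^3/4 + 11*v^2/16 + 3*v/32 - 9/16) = -3*v^5/4 + 3*v^4/16 + 621*v^3/32 + 1269*v^2/32 - 243/8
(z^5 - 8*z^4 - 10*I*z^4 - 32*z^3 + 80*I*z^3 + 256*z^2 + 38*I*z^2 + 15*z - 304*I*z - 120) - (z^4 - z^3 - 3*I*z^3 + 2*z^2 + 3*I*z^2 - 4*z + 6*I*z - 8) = z^5 - 9*z^4 - 10*I*z^4 - 31*z^3 + 83*I*z^3 + 254*z^2 + 35*I*z^2 + 19*z - 310*I*z - 112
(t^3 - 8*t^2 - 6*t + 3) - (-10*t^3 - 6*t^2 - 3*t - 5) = 11*t^3 - 2*t^2 - 3*t + 8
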